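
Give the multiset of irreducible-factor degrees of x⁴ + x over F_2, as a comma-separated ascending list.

Write f(x) = x⁴ + x.
Roots in F_2: f(0) = 0 → root; f(1) = 0 → root.
Linear factors from roots: (x), (x + 1).
Complete factorization: f(x) = (x)·(x + 1)·(x² + x + 1).
Factor degrees with multiplicity: 1 + 1 + 2 = 4.

1, 1, 2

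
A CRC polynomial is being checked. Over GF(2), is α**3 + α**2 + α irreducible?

Write g(α) = α**3 + α**2 + α.
Check for roots in GF(2): g(0) = 0 → root; g(1) = 1.
g(0) = 0, so (α) divides g(α); g is reducible.

No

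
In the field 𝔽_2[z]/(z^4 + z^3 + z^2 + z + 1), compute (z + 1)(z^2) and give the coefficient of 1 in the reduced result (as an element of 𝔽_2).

Multiply in 𝔽_2[z]: (z + 1)·(z^2) = z^3 + z^2.
Reduced: z^3 + z^2.

0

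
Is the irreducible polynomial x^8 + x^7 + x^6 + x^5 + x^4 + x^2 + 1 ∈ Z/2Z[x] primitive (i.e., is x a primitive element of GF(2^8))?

Yes

Write f(x) = x^8 + x^7 + x^6 + x^5 + x^4 + x^2 + 1.
|GF(2^8)^×| = 2^8 − 1 = 255. Prime factorization: 255 = 3·5·17.
f is primitive ⇔ x has order 255 in GF(2)[x]/(f), i.e. x^(255/q) ≠ 1 for each prime q | 255.
x^(85) mod f = x^6 + x^4 + x^3 + x^2 + 1.
x^(51) mod f = x^6 + x^5 + x^4 + x^3 + x.
x^(15) mod f = x^4 + x^2.
None equal 1, so x has full order 255; f is primitive.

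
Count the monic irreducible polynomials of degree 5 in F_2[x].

6

By the necklace-counting formula, N_2(5) = (1/5) Σ_{d|5} μ(5/d)·2^d.
Divisors of 5: 1, 5; μ(5/d) for each: -1, 1.
Σ = − 2^1 + 2^5 = 30.
N = 30/5 = 6.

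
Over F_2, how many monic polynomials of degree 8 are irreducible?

Gauss's count: N_{2}(8) = (1/8) Σ_{d|8} μ(8/d)·2^d.
Divisors of 8: 1, 2, 4, 8; μ(8/d) for each: 0, 0, -1, 1.
Σ = − 2^4 + 2^8 = 240.
N = 240/8 = 30.

30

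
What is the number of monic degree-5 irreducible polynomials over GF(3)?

Gauss's count: N_{3}(5) = (1/5) Σ_{d|5} μ(5/d)·3^d.
Divisors of 5: 1, 5; μ(5/d) for each: -1, 1.
Σ = − 3^1 + 3^5 = 240.
N = 240/5 = 48.

48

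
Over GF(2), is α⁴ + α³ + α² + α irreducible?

No

Write f(α) = α⁴ + α³ + α² + α.
Check for roots in GF(2): f(0) = 0 → root; f(1) = 0 → root.
f(0) = 0, so (α) divides f(α); f is reducible.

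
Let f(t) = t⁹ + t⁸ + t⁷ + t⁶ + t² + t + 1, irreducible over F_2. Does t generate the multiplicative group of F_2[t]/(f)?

Yes

|GF(2^9)^×| = 2^9 − 1 = 511. Prime factorization: 511 = 7·73.
f is primitive ⇔ t has order 511 in GF(2)[t]/(f), i.e. t^(511/q) ≠ 1 for each prime q | 511.
t^(73) mod f = t⁸ + t⁶ + t⁵ + t⁴ + t + 1.
t^(7) mod f = t⁷.
None equal 1, so t has full order 511; f is primitive.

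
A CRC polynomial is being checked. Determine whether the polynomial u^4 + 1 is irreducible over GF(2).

Write P(u) = u^4 + 1.
Check for roots in GF(2): P(0) = 1; P(1) = 0 → root.
P(1) = 0, so (u − 1) divides P(u); P is reducible.

No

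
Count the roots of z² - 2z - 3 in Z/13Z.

Write h(z) = z² - 2z - 3.
Evaluate at each of the 13 elements of Z/13Z:
h(0) = 10; h(1) = 9; h(2) = 10; h(3) = 0 → root; h(4) = 5; h(5) = 12; h(6) = 8; h(7) = 6; h(8) = 6; h(9) = 8; h(10) = 12; h(11) = 5; h(12) = 0 → root.
Roots: {3, 12}.

2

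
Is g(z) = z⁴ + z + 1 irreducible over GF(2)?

Yes

Check for roots in GF(2): g(0) = 1; g(1) = 1.
No roots, so no linear factors.
Monic irreducibles of degree 2 over GF(2): z² + z + 1.
None of them divide g (all give nonzero remainder).
No irreducible factor of degree ≤ 2 exists, so g is irreducible over GF(2).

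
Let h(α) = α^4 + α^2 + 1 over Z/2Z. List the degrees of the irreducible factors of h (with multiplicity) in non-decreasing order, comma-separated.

2, 2

Roots in Z/2Z: h(0) = 1; h(1) = 1.
Complete factorization: h(α) = (α^2 + α + 1)^2.
Factor degrees with multiplicity: 2 + 2 = 4.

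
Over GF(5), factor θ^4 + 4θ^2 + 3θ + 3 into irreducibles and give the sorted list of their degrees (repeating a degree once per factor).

Write g(θ) = θ^4 + 4θ^2 + 3θ + 3.
Roots in GF(5): g(0) = 3; g(1) = 1; g(2) = 1; g(3) = 4; g(4) = 0 → root.
Linear factors from roots: (θ + 1).
Complete factorization: g(θ) = (θ + 1)·(θ^3 + 4θ^2 + 3).
Factor degrees with multiplicity: 1 + 3 = 4.

1, 3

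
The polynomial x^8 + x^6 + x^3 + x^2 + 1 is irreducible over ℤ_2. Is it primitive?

Yes

Write f(x) = x^8 + x^6 + x^3 + x^2 + 1.
|GF(2^8)^×| = 2^8 − 1 = 255. Prime factorization: 255 = 3·5·17.
f is primitive ⇔ x has order 255 in GF(2)[x]/(f), i.e. x^(255/q) ≠ 1 for each prime q | 255.
x^(85) mod f = x^4 + x^3 + x^2.
x^(51) mod f = x^7 + x^5.
x^(15) mod f = x^6 + x^5 + x^4 + x^3 + x^2.
None equal 1, so x has full order 255; f is primitive.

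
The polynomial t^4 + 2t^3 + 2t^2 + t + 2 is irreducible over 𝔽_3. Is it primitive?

Write f(t) = t^4 + 2t^3 + 2t^2 + t + 2.
|GF(3^4)^×| = 3^4 − 1 = 80. Prime factorization: 80 = 2^4·5.
f is primitive ⇔ t has order 80 in GF(3)[t]/(f), i.e. t^(80/q) ≠ 1 for each prime q | 80.
t^(40) mod f = 2.
t^(16) mod f = t^2 + 2t.
None equal 1, so t has full order 80; f is primitive.

Yes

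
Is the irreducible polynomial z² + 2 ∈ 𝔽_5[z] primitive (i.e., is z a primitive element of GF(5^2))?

Write f(z) = z² + 2.
|GF(5^2)^×| = 5^2 − 1 = 24. Prime factorization: 24 = 2^3·3.
f is primitive ⇔ z has order 24 in GF(5)[z]/(f), i.e. z^(24/q) ≠ 1 for each prime q | 24.
z^(12) mod f = 4.
z^(8) mod f = 1
Since z^(8) = 1, the order of z divides 8 < 24; not primitive.

No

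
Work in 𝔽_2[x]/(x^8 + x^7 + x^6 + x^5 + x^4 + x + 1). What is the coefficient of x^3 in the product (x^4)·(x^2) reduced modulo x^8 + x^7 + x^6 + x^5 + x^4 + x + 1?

Multiply in 𝔽_2[x]: (x^4)·(x^2) = x^6.
Reduced: x^6.

0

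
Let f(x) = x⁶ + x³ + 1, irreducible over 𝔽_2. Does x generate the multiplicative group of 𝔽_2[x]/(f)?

No

|GF(2^6)^×| = 2^6 − 1 = 63. Prime factorization: 63 = 3^2·7.
f is primitive ⇔ x has order 63 in GF(2)[x]/(f), i.e. x^(63/q) ≠ 1 for each prime q | 63.
x^(21) mod f = x³.
x^(9) mod f = 1
Since x^(9) = 1, the order of x divides 9 < 63; not primitive.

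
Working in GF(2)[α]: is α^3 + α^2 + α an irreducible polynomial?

No

Write g(α) = α^3 + α^2 + α.
Check for roots in GF(2): g(0) = 0 → root; g(1) = 1.
g(0) = 0, so (α) divides g(α); g is reducible.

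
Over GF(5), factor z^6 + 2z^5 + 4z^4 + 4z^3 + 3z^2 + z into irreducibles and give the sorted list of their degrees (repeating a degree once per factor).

Write h(z) = z^6 + 2z^5 + 4z^4 + 4z^3 + 3z^2 + z.
Roots in GF(5): h(0) = 0 → root; h(1) = 0 → root; h(2) = 3; h(3) = 2; h(4) = 1.
Linear factors from roots: (z), (z + 4).
Complete factorization: h(z) = (z)·(z + 4)·(z^2 + z + 1)·(z^2 + 2z + 4).
Factor degrees with multiplicity: 1 + 1 + 2 + 2 = 6.

1, 1, 2, 2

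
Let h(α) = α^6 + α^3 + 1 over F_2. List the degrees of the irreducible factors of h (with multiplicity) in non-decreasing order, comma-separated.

6

Roots in F_2: h(0) = 1; h(1) = 1.
Complete factorization: h(α) = (α^6 + α^3 + 1).
Factor degrees with multiplicity: 6 = 6.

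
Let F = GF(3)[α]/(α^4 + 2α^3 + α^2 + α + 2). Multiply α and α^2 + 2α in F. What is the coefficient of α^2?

Multiply in GF(3)[α]: (α)·(α^2 + 2α) = α^3 + 2α^2.
Reduced: α^3 + 2α^2.

2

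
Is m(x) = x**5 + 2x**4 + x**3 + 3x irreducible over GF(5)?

No

Check for roots in GF(5): m(0) = 0 → root; m(1) = 2; m(2) = 3; m(3) = 1; m(4) = 2.
m(0) = 0, so (x) divides m(x); m is reducible.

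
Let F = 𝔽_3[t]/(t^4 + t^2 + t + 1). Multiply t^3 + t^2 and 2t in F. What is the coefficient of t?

1

Multiply in 𝔽_3[t]: (t^3 + t^2)·(2t) = 2t^4 + 2t^3.
Reduce using t^4 ≡ 2t^2 + 2t + 2 (mod t^4 + t^2 + t + 1).
Reduced: 2t^3 + t^2 + t + 1.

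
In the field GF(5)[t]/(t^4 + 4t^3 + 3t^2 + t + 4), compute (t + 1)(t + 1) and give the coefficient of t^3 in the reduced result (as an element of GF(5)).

0

Multiply in GF(5)[t]: (t + 1)·(t + 1) = t^2 + 2t + 1.
Reduced: t^2 + 2t + 1.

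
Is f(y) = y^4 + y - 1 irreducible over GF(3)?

Yes

Check for roots in GF(3): f(0) = 2; f(1) = 1; f(2) = 2.
No roots, so no linear factors.
Monic irreducibles of degree 2 over GF(3): y^2 + 1, y^2 + y - 1, y^2 - y - 1.
None of them divide f (all give nonzero remainder).
No irreducible factor of degree ≤ 2 exists, so f is irreducible over GF(3).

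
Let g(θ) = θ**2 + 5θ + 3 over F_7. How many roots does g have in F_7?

Evaluate at each of the 7 elements of F_7:
g(0) = 3; g(1) = 2; g(2) = 3; g(3) = 6; g(4) = 4; g(5) = 4; g(6) = 6.
No element is a root.

0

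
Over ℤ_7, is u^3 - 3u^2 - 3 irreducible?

Write g(u) = u^3 - 3u^2 - 3.
Check for roots in ℤ_7: g(0) = 4; g(1) = 2; g(2) = 0 → root; g(3) = 4; g(4) = 6; g(5) = 5; g(6) = 0 → root.
g(2) = 0, so (u − 2) divides g(u); g is reducible.

No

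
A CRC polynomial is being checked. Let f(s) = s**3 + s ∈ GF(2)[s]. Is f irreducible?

Check for roots in GF(2): f(0) = 0 → root; f(1) = 0 → root.
f(0) = 0, so (s) divides f(s); f is reducible.

No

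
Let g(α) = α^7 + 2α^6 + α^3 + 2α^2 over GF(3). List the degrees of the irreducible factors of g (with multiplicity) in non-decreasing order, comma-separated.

Roots in GF(3): g(0) = 0 → root; g(1) = 0 → root; g(2) = 2.
Linear factors from roots: (α), (α + 2).
Complete factorization: g(α) = (α + 2)·(α)^2·(α^2 + α + 2)·(α^2 + 2α + 2).
Factor degrees with multiplicity: 1 + 1 + 1 + 2 + 2 = 7.

1, 1, 1, 2, 2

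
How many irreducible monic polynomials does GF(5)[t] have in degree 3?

x^(5^3) − x is the product of all monic irreducibles of degree dividing 3; Möbius inversion gives N = (1/3) Σ μ(3/d)·5^d.
Divisors of 3: 1, 3; μ(3/d) for each: -1, 1.
Σ = − 5^1 + 5^3 = 120.
N = 120/3 = 40.

40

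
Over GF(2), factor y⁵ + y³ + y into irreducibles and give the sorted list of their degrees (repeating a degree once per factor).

Write f(y) = y⁵ + y³ + y.
Roots in GF(2): f(0) = 0 → root; f(1) = 1.
Linear factors from roots: (y).
Complete factorization: f(y) = (y)·(y² + y + 1)^2.
Factor degrees with multiplicity: 1 + 2 + 2 = 5.

1, 2, 2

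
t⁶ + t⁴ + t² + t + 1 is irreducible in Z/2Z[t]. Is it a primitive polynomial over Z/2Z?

No

Write f(t) = t⁶ + t⁴ + t² + t + 1.
|GF(2^6)^×| = 2^6 − 1 = 63. Prime factorization: 63 = 3^2·7.
f is primitive ⇔ t has order 63 in GF(2)[t]/(f), i.e. t^(63/q) ≠ 1 for each prime q | 63.
t^(21) mod f = 1
t^(9) mod f = t⁴ + t² + t.
Since t^(21) = 1, the order of t divides 21 < 63; not primitive.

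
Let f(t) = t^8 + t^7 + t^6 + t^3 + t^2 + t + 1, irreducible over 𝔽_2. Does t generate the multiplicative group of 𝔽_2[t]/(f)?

Yes

|GF(2^8)^×| = 2^8 − 1 = 255. Prime factorization: 255 = 3·5·17.
f is primitive ⇔ t has order 255 in GF(2)[t]/(f), i.e. t^(255/q) ≠ 1 for each prime q | 255.
t^(85) mod f = t^5 + t^4 + t^3 + t^2 + 1.
t^(51) mod f = t^6 + t^3.
t^(15) mod f = t^5 + t^4 + t^3 + t + 1.
None equal 1, so t has full order 255; f is primitive.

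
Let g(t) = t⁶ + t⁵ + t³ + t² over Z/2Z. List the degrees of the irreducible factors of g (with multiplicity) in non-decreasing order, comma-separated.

Roots in Z/2Z: g(0) = 0 → root; g(1) = 0 → root.
Linear factors from roots: (t), (t + 1).
Complete factorization: g(t) = (t)^2·(t + 1)^2·(t² + t + 1).
Factor degrees with multiplicity: 1 + 1 + 1 + 1 + 2 = 6.

1, 1, 1, 1, 2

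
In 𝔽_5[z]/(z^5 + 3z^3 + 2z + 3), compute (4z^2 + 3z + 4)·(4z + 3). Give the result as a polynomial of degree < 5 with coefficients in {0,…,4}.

z^3 + 4z^2 + 2

Multiply in 𝔽_5[z]: (4z^2 + 3z + 4)·(4z + 3) = z^3 + 4z^2 + 2.
Reduced: z^3 + 4z^2 + 2.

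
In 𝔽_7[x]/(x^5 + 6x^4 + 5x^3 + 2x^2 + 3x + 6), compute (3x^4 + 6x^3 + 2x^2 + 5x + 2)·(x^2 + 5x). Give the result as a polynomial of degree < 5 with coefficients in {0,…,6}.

Multiply in 𝔽_7[x]: (3x^4 + 6x^3 + 2x^2 + 5x + 2)·(x^2 + 5x) = 3x^6 + 4x^4 + x^3 + 6x^2 + 3x.
Reduce using x^5 ≡ x^4 + 2x^3 + 5x^2 + 4x + 1 (mod x^5 + 6x^4 + 5x^3 + 2x^2 + 3x + 6).
Reduced: 6x^4 + x^3 + 5x^2 + 4x + 3.

6x^4 + x^3 + 5x^2 + 4x + 3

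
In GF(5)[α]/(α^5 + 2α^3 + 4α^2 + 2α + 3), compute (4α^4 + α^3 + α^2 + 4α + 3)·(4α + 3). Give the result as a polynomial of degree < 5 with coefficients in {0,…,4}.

α^4 + 2α + 1

Multiply in GF(5)[α]: (4α^4 + α^3 + α^2 + 4α + 3)·(4α + 3) = α^5 + α^4 + 2α^3 + 4α^2 + 4α + 4.
Reduce using α^5 ≡ 3α^3 + α^2 + 3α + 2 (mod α^5 + 2α^3 + 4α^2 + 2α + 3).
Reduced: α^4 + 2α + 1.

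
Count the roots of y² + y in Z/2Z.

Write g(y) = y² + y.
Evaluate at each of the 2 elements of Z/2Z:
g(0) = 0 → root; g(1) = 0 → root.
Roots: {0, 1}.

2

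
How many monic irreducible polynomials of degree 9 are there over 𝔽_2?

56

x^(2^9) − x is the product of all monic irreducibles of degree dividing 9; Möbius inversion gives N = (1/9) Σ μ(9/d)·2^d.
Divisors of 9: 1, 3, 9; μ(9/d) for each: 0, -1, 1.
Σ = − 2^3 + 2^9 = 504.
N = 504/9 = 56.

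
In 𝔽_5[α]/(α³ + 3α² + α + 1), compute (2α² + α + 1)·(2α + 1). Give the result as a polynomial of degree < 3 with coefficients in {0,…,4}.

2α^2 + 4α + 2

Multiply in 𝔽_5[α]: (2α² + α + 1)·(2α + 1) = 4α³ + 4α² + 3α + 1.
Reduce using α³ ≡ 2α² + 4α + 4 (mod α³ + 3α² + α + 1).
Reduced: 2α² + 4α + 2.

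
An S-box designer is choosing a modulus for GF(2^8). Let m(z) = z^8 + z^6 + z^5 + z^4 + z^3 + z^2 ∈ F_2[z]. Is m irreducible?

Check for roots in F_2: m(0) = 0 → root; m(1) = 0 → root.
m(0) = 0, so (z) divides m(z); m is reducible.

No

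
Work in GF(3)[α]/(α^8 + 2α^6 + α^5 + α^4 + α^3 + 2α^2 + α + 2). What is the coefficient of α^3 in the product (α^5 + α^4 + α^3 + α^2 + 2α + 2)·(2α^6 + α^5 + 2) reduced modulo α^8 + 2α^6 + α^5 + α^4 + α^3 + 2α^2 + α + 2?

2

Multiply in GF(3)[α]: (α^5 + α^4 + α^3 + α^2 + 2α + 2)·(2α^6 + α^5 + 2) = 2α^11 + 2α^7 + α^5 + 2α^4 + 2α^3 + 2α^2 + α + 1.
Reduce using α^8 ≡ α^6 + 2α^5 + 2α^4 + 2α^3 + α^2 + 2α + 1 (mod α^8 + 2α^6 + α^5 + α^4 + α^3 + 2α^2 + α + 2).
Reduced: 2α^7 + 2α^3 + α^2 + 2α + 2.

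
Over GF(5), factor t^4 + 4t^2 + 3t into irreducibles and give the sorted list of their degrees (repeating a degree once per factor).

Write f(t) = t^4 + 4t^2 + 3t.
Roots in GF(5): f(0) = 0 → root; f(1) = 3; f(2) = 3; f(3) = 1; f(4) = 2.
Linear factors from roots: (t).
Complete factorization: f(t) = (t)·(t^3 + 4t + 3).
Factor degrees with multiplicity: 1 + 3 = 4.

1, 3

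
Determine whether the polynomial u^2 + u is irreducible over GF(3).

Write f(u) = u^2 + u.
Check for roots in GF(3): f(0) = 0 → root; f(1) = 2; f(2) = 0 → root.
f(0) = 0, so (u) divides f(u); f is reducible.

No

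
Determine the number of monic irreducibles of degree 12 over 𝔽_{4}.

1397740

By the necklace-counting formula, N_4(12) = (1/12) Σ_{d|12} μ(12/d)·4^d.
Divisors of 12: 1, 2, 3, 4, 6, 12; μ(12/d) for each: 0, 1, 0, -1, -1, 1.
Σ = 4^2 − 4^4 − 4^6 + 4^12 = 16772880.
N = 16772880/12 = 1397740.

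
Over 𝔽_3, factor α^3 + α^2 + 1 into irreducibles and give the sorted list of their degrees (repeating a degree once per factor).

1, 2

Write f(α) = α^3 + α^2 + 1.
Roots in 𝔽_3: f(0) = 1; f(1) = 0 → root; f(2) = 1.
Linear factors from roots: (α - 1).
Complete factorization: f(α) = (α - 1)·(α^2 - α - 1).
Factor degrees with multiplicity: 1 + 2 = 3.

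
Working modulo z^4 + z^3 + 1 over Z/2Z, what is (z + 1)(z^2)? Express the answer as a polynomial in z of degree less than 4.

Multiply in Z/2Z[z]: (z + 1)·(z^2) = z^3 + z^2.
Reduced: z^3 + z^2.

z^3 + z^2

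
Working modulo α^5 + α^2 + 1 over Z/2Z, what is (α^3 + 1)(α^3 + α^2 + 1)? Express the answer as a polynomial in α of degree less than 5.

α^3 + α

Multiply in Z/2Z[α]: (α^3 + 1)·(α^3 + α^2 + 1) = α^6 + α^5 + α^2 + 1.
Reduce using α^5 ≡ α^2 + 1 (mod α^5 + α^2 + 1).
Reduced: α^3 + α.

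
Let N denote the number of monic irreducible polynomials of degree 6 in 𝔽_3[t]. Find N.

x^(3^6) − x is the product of all monic irreducibles of degree dividing 6; Möbius inversion gives N = (1/6) Σ μ(6/d)·3^d.
Divisors of 6: 1, 2, 3, 6; μ(6/d) for each: 1, -1, -1, 1.
Σ = 3^1 − 3^2 − 3^3 + 3^6 = 696.
N = 696/6 = 116.

116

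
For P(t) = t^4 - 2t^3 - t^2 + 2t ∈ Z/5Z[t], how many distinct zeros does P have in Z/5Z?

4

Evaluate at each of the 5 elements of Z/5Z:
P(0) = 0 → root; P(1) = 0 → root; P(2) = 0 → root; P(3) = 4; P(4) = 0 → root.
Roots: {0, 1, 2, 4}.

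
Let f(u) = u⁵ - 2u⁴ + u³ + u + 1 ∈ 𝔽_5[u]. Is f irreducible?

Check for roots in 𝔽_5: f(0) = 1; f(1) = 2; f(2) = 1; f(3) = 2; f(4) = 1.
No roots, so no linear factors.
Degree-2 irreducible divisors: test the 10 monic irreducibles of degree 2 over GF(5).
None of them divide f (all give nonzero remainder).
No irreducible factor of degree ≤ 2 exists, so f is irreducible over GF(5).

Yes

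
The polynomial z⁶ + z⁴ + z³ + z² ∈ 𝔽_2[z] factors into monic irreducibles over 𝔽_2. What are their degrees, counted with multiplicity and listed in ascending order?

1, 1, 1, 3

Write f(z) = z⁶ + z⁴ + z³ + z².
Roots in 𝔽_2: f(0) = 0 → root; f(1) = 0 → root.
Linear factors from roots: (z), (z + 1).
Complete factorization: f(z) = (z + 1)·(z)^2·(z³ + z² + 1).
Factor degrees with multiplicity: 1 + 1 + 1 + 3 = 6.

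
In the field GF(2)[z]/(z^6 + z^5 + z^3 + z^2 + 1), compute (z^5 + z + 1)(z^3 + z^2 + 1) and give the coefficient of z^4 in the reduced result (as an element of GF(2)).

0

Multiply in GF(2)[z]: (z^5 + z + 1)·(z^3 + z^2 + 1) = z^8 + z^7 + z^5 + z^4 + z^2 + z + 1.
Reduce using z^6 ≡ z^5 + z^3 + z^2 + 1 (mod z^6 + z^5 + z^3 + z^2 + 1).
Reduced: z + 1.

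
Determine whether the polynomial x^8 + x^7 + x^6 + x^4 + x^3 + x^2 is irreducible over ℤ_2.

No

Write h(x) = x^8 + x^7 + x^6 + x^4 + x^3 + x^2.
Check for roots in ℤ_2: h(0) = 0 → root; h(1) = 0 → root.
h(0) = 0, so (x) divides h(x); h is reducible.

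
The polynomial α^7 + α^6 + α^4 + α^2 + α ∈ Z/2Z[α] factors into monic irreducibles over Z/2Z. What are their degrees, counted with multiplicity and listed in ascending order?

1, 2, 2, 2

Write g(α) = α^7 + α^6 + α^4 + α^2 + α.
Roots in Z/2Z: g(0) = 0 → root; g(1) = 1.
Linear factors from roots: (α).
Complete factorization: g(α) = (α)·(α^2 + α + 1)^3.
Factor degrees with multiplicity: 1 + 2 + 2 + 2 = 7.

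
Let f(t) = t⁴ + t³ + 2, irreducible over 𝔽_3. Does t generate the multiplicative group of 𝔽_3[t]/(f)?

|GF(3^4)^×| = 3^4 − 1 = 80. Prime factorization: 80 = 2^4·5.
f is primitive ⇔ t has order 80 in GF(3)[t]/(f), i.e. t^(80/q) ≠ 1 for each prime q | 80.
t^(40) mod f = 2.
t^(16) mod f = 2t² + 2t + 2.
None equal 1, so t has full order 80; f is primitive.

Yes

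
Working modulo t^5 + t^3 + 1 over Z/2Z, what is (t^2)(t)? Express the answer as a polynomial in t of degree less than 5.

t^3

Multiply in Z/2Z[t]: (t^2)·(t) = t^3.
Reduced: t^3.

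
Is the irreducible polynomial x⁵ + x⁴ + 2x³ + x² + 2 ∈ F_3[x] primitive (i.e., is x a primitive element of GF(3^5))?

Write f(x) = x⁵ + x⁴ + 2x³ + x² + 2.
|GF(3^5)^×| = 3^5 − 1 = 242. Prime factorization: 242 = 2·11^2.
f is primitive ⇔ x has order 242 in GF(3)[x]/(f), i.e. x^(242/q) ≠ 1 for each prime q | 242.
x^(121) mod f = 1
x^(22) mod f = 1
Since x^(121) = 1, the order of x divides 121 < 242; not primitive.

No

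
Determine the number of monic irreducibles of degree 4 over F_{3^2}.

The number of monic irreducibles of degree 4 over GF(9) is (1/4)·Σ_{d∣4} μ(4/d) 9^d.
Divisors of 4: 1, 2, 4; μ(4/d) for each: 0, -1, 1.
Σ = − 9^2 + 9^4 = 6480.
N = 6480/4 = 1620.

1620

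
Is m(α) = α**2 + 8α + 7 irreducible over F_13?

Check each element of F_13 for a root: m(0)=7, m(1)=3, m(2)=1, m(3)=1, m(4)=3, m(5)=7, m(6)=0, m(7)=8, m(8)=5, m(9)=4, m(10)=5, m(11)=8, m(12)=0.
m(6) = 0, so (α − 6) divides m(α); m is reducible.

No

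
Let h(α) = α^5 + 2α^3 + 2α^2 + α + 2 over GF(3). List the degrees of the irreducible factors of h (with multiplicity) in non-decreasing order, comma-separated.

Roots in GF(3): h(0) = 2; h(1) = 2; h(2) = 0 → root.
Linear factors from roots: (α + 1).
Complete factorization: h(α) = (α + 1)·(α^2 + 1)·(α^2 + 2α + 2).
Factor degrees with multiplicity: 1 + 2 + 2 = 5.

1, 2, 2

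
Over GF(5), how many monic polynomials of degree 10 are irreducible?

x^(5^10) − x is the product of all monic irreducibles of degree dividing 10; Möbius inversion gives N = (1/10) Σ μ(10/d)·5^d.
Divisors of 10: 1, 2, 5, 10; μ(10/d) for each: 1, -1, -1, 1.
Σ = 5^1 − 5^2 − 5^5 + 5^10 = 9762480.
N = 9762480/10 = 976248.

976248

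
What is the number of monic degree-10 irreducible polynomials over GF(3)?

x^(3^10) − x is the product of all monic irreducibles of degree dividing 10; Möbius inversion gives N = (1/10) Σ μ(10/d)·3^d.
Divisors of 10: 1, 2, 5, 10; μ(10/d) for each: 1, -1, -1, 1.
Σ = 3^1 − 3^2 − 3^5 + 3^10 = 58800.
N = 58800/10 = 5880.

5880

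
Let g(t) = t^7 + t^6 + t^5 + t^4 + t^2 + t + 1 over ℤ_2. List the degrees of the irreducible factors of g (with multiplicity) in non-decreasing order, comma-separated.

Roots in ℤ_2: g(0) = 1; g(1) = 1.
Complete factorization: g(t) = (t^7 + t^6 + t^5 + t^4 + t^2 + t + 1).
Factor degrees with multiplicity: 7 = 7.

7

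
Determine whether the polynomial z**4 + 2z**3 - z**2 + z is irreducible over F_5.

Write h(z) = z**4 + 2z**3 - z**2 + z.
Check for roots in F_5: h(0) = 0 → root; h(1) = 3; h(2) = 0 → root; h(3) = 4; h(4) = 2.
h(0) = 0, so (z) divides h(z); h is reducible.

No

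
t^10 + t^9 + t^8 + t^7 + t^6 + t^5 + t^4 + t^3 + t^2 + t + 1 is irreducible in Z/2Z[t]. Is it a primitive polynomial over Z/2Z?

No

Write f(t) = t^10 + t^9 + t^8 + t^7 + t^6 + t^5 + t^4 + t^3 + t^2 + t + 1.
|GF(2^10)^×| = 2^10 − 1 = 1023. Prime factorization: 1023 = 3·11·31.
f is primitive ⇔ t has order 1023 in GF(2)[t]/(f), i.e. t^(1023/q) ≠ 1 for each prime q | 1023.
t^(341) mod f = 1
t^(93) mod f = t^5.
t^(33) mod f = 1
Since t^(341) = 1, the order of t divides 341 < 1023; not primitive.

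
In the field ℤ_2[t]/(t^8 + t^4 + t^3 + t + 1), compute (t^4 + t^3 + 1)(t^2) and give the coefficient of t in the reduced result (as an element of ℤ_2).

0

Multiply in ℤ_2[t]: (t^4 + t^3 + 1)·(t^2) = t^6 + t^5 + t^2.
Reduced: t^6 + t^5 + t^2.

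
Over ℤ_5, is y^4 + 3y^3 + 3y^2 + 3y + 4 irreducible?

Write g(y) = y^4 + 3y^3 + 3y^2 + 3y + 4.
Check for roots in ℤ_5: g(0) = 4; g(1) = 4; g(2) = 2; g(3) = 2; g(4) = 2.
No roots, so no linear factors.
Degree-2 irreducible divisors: test the 10 monic irreducibles of degree 2 over GF(5).
None of them divide g (all give nonzero remainder).
No irreducible factor of degree ≤ 2 exists, so g is irreducible over GF(5).

Yes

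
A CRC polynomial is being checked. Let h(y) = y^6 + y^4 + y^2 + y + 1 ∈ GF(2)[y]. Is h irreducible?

Yes

Check for roots in GF(2): h(0) = 1; h(1) = 1.
No roots, so no linear factors.
Monic irreducibles of degree 2 over GF(2): y^2 + y + 1.
None of them divide h (all give nonzero remainder).
Monic irreducibles of degree 3 over GF(2): y^3 + y + 1, y^3 + y^2 + 1.
None of them divide h (all give nonzero remainder).
No irreducible factor of degree ≤ 3 exists, so h is irreducible over GF(2).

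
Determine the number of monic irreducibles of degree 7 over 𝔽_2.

18

Gauss's count: N_{2}(7) = (1/7) Σ_{d|7} μ(7/d)·2^d.
Divisors of 7: 1, 7; μ(7/d) for each: -1, 1.
Σ = − 2^1 + 2^7 = 126.
N = 126/7 = 18.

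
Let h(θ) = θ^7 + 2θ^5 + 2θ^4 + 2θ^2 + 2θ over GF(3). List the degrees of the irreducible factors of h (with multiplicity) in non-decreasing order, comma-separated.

Roots in GF(3): h(0) = 0 → root; h(1) = 0 → root; h(2) = 2.
Linear factors from roots: (θ), (θ + 2).
Complete factorization: h(θ) = (θ)·(θ + 2)·(θ^2 + 1)·(θ^3 + θ^2 + 2θ + 1).
Factor degrees with multiplicity: 1 + 1 + 2 + 3 = 7.

1, 1, 2, 3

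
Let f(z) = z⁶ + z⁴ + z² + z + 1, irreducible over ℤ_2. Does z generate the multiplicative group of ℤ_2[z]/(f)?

No

|GF(2^6)^×| = 2^6 − 1 = 63. Prime factorization: 63 = 3^2·7.
f is primitive ⇔ z has order 63 in GF(2)[z]/(f), i.e. z^(63/q) ≠ 1 for each prime q | 63.
z^(21) mod f = 1
z^(9) mod f = z⁴ + z² + z.
Since z^(21) = 1, the order of z divides 21 < 63; not primitive.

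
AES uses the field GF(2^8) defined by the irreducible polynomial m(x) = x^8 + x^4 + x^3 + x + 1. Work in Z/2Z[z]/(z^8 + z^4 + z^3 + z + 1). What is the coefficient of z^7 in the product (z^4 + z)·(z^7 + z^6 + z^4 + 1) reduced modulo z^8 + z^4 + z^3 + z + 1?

Multiply in Z/2Z[z]: (z^4 + z)·(z^7 + z^6 + z^4 + 1) = z^11 + z^10 + z^7 + z^5 + z^4 + z.
Reduce using z^8 ≡ z^4 + z^3 + z + 1 (mod z^8 + z^4 + z^3 + z + 1).
Reduced: z^2 + z.

0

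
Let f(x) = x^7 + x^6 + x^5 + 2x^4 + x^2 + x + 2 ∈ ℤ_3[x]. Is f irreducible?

No

Check for roots in ℤ_3: f(0) = 2; f(1) = 0 → root; f(2) = 0 → root.
f(1) = 0, so (x − 1) divides f(x); f is reducible.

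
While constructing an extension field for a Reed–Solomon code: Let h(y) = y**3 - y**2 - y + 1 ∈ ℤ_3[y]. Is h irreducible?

Check for roots in ℤ_3: h(0) = 1; h(1) = 0 → root; h(2) = 0 → root.
h(1) = 0, so (y − 1) divides h(y); h is reducible.

No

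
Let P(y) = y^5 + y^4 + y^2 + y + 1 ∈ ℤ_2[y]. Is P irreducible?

Check for roots in ℤ_2: P(0) = 1; P(1) = 1.
No roots, so no linear factors.
Monic irreducibles of degree 2 over GF(2): y^2 + y + 1.
None of them divide P (all give nonzero remainder).
No irreducible factor of degree ≤ 2 exists, so P is irreducible over GF(2).

Yes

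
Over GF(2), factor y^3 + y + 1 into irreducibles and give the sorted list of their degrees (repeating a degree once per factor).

Write h(y) = y^3 + y + 1.
Roots in GF(2): h(0) = 1; h(1) = 1.
Complete factorization: h(y) = (y^3 + y + 1).
Factor degrees with multiplicity: 3 = 3.

3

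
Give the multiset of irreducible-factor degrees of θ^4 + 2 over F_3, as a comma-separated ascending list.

1, 1, 2

Write f(θ) = θ^4 + 2.
Roots in F_3: f(0) = 2; f(1) = 0 → root; f(2) = 0 → root.
Linear factors from roots: (θ + 2), (θ + 1).
Complete factorization: f(θ) = (θ + 1)·(θ + 2)·(θ^2 + 1).
Factor degrees with multiplicity: 1 + 1 + 2 = 4.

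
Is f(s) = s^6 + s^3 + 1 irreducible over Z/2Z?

Yes

Check for roots in Z/2Z: f(0) = 1; f(1) = 1.
No roots, so no linear factors.
Monic irreducibles of degree 2 over GF(2): s^2 + s + 1.
None of them divide f (all give nonzero remainder).
Monic irreducibles of degree 3 over GF(2): s^3 + s + 1, s^3 + s^2 + 1.
None of them divide f (all give nonzero remainder).
No irreducible factor of degree ≤ 3 exists, so f is irreducible over GF(2).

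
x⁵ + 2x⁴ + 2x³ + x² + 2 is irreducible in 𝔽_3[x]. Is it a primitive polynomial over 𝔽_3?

Write f(x) = x⁵ + 2x⁴ + 2x³ + x² + 2.
|GF(3^5)^×| = 3^5 − 1 = 242. Prime factorization: 242 = 2·11^2.
f is primitive ⇔ x has order 242 in GF(3)[x]/(f), i.e. x^(242/q) ≠ 1 for each prime q | 242.
x^(121) mod f = 1
x^(22) mod f = x⁴ + x + 1.
Since x^(121) = 1, the order of x divides 121 < 242; not primitive.

No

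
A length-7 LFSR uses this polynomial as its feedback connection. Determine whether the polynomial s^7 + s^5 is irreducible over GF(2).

No

Write m(s) = s^7 + s^5.
Check for roots in GF(2): m(0) = 0 → root; m(1) = 0 → root.
m(0) = 0, so (s) divides m(s); m is reducible.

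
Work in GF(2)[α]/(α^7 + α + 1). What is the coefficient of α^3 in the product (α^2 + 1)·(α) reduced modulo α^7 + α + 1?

1

Multiply in GF(2)[α]: (α^2 + 1)·(α) = α^3 + α.
Reduced: α^3 + α.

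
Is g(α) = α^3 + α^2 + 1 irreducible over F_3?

No

Check for roots in F_3: g(0) = 1; g(1) = 0 → root; g(2) = 1.
g(1) = 0, so (α − 1) divides g(α); g is reducible.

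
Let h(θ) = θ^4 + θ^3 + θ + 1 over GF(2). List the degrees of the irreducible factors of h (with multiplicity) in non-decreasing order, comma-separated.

Roots in GF(2): h(0) = 1; h(1) = 0 → root.
Linear factors from roots: (θ + 1).
Complete factorization: h(θ) = (θ + 1)^2·(θ^2 + θ + 1).
Factor degrees with multiplicity: 1 + 1 + 2 = 4.

1, 1, 2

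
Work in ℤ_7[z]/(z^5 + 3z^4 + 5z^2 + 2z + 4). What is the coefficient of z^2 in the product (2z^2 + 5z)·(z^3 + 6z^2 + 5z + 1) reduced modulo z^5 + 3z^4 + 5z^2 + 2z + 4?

Multiply in ℤ_7[z]: (2z^2 + 5z)·(z^3 + 6z^2 + 5z + 1) = 2z^5 + 3z^4 + 5z^3 + 6z^2 + 5z.
Reduce using z^5 ≡ 4z^4 + 2z^2 + 5z + 3 (mod z^5 + 3z^4 + 5z^2 + 2z + 4).
Reduced: 4z^4 + 5z^3 + 3z^2 + z + 6.

3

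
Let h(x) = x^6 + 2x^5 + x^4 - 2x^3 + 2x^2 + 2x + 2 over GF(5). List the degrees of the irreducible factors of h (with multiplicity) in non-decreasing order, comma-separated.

6

Roots in GF(5): h(0) = 2; h(1) = 3; h(2) = 2; h(3) = 3; h(4) = 4.
Complete factorization: h(x) = (x^6 + 2x^5 + x^4 - 2x^3 + 2x^2 + 2x + 2).
Factor degrees with multiplicity: 6 = 6.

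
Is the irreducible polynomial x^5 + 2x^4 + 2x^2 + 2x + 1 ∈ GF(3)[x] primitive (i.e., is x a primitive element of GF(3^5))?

Write f(x) = x^5 + 2x^4 + 2x^2 + 2x + 1.
|GF(3^5)^×| = 3^5 − 1 = 242. Prime factorization: 242 = 2·11^2.
f is primitive ⇔ x has order 242 in GF(3)[x]/(f), i.e. x^(242/q) ≠ 1 for each prime q | 242.
x^(121) mod f = 2.
x^(22) mod f = x^4 + x^3 + 2.
None equal 1, so x has full order 242; f is primitive.

Yes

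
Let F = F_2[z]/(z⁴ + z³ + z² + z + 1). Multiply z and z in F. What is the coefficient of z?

Multiply in F_2[z]: (z)·(z) = z².
Reduced: z².

0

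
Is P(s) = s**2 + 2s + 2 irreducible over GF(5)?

Check for roots in GF(5): P(0) = 2; P(1) = 0 → root; P(2) = 0 → root; P(3) = 2; P(4) = 1.
P(1) = 0, so (s − 1) divides P(s); P is reducible.

No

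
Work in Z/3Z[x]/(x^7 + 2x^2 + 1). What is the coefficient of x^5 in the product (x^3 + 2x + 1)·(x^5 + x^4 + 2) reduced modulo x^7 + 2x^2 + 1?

0

Multiply in Z/3Z[x]: (x^3 + 2x + 1)·(x^5 + x^4 + 2) = x^8 + x^7 + 2x^6 + x^4 + 2x^3 + x + 2.
Reduce using x^7 ≡ x^2 + 2 (mod x^7 + 2x^2 + 1).
Reduced: 2x^6 + x^4 + x^2 + 1.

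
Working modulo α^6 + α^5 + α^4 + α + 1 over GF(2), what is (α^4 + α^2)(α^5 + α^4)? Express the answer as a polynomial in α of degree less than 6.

α^5 + α^3 + α + 1

Multiply in GF(2)[α]: (α^4 + α^2)·(α^5 + α^4) = α^9 + α^8 + α^7 + α^6.
Reduce using α^6 ≡ α^5 + α^4 + α + 1 (mod α^6 + α^5 + α^4 + α + 1).
Reduced: α^5 + α^3 + α + 1.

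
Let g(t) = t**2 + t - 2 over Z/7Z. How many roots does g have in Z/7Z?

2

Evaluate at each of the 7 elements of Z/7Z:
g(0) = 5; g(1) = 0 → root; g(2) = 4; g(3) = 3; g(4) = 4; g(5) = 0 → root; g(6) = 5.
Roots: {1, 5}.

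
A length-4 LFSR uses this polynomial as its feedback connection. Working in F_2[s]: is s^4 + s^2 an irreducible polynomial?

Write h(s) = s^4 + s^2.
Check for roots in F_2: h(0) = 0 → root; h(1) = 0 → root.
h(0) = 0, so (s) divides h(s); h is reducible.

No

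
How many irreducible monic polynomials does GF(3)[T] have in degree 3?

x^(3^3) − x is the product of all monic irreducibles of degree dividing 3; Möbius inversion gives N = (1/3) Σ μ(3/d)·3^d.
Divisors of 3: 1, 3; μ(3/d) for each: -1, 1.
Σ = − 3^1 + 3^3 = 24.
N = 24/3 = 8.

8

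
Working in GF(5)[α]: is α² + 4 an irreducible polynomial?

No

Write f(α) = α² + 4.
Check for roots in GF(5): f(0) = 4; f(1) = 0 → root; f(2) = 3; f(3) = 3; f(4) = 0 → root.
f(1) = 0, so (α − 1) divides f(α); f is reducible.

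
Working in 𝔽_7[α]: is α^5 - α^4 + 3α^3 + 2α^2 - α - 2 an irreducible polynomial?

Write g(α) = α^5 - α^4 + 3α^3 + 2α^2 - α - 2.
Check for roots in 𝔽_7: g(0) = 5; g(1) = 2; g(2) = 2; g(3) = 4; g(4) = 6; g(5) = 6; g(6) = 3.
No roots, so no linear factors.
Degree-2 irreducible divisors: test the 21 monic irreducibles of degree 2 over GF(7).
None of them divide g (all give nonzero remainder).
No irreducible factor of degree ≤ 2 exists, so g is irreducible over GF(7).

Yes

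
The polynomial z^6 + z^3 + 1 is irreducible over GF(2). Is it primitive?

Write f(z) = z^6 + z^3 + 1.
|GF(2^6)^×| = 2^6 − 1 = 63. Prime factorization: 63 = 3^2·7.
f is primitive ⇔ z has order 63 in GF(2)[z]/(f), i.e. z^(63/q) ≠ 1 for each prime q | 63.
z^(21) mod f = z^3.
z^(9) mod f = 1
Since z^(9) = 1, the order of z divides 9 < 63; not primitive.

No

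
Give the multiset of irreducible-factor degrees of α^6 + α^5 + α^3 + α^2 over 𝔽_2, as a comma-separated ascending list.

Write f(α) = α^6 + α^5 + α^3 + α^2.
Roots in 𝔽_2: f(0) = 0 → root; f(1) = 0 → root.
Linear factors from roots: (α), (α + 1).
Complete factorization: f(α) = (α)^2·(α + 1)^2·(α^2 + α + 1).
Factor degrees with multiplicity: 1 + 1 + 1 + 1 + 2 = 6.

1, 1, 1, 1, 2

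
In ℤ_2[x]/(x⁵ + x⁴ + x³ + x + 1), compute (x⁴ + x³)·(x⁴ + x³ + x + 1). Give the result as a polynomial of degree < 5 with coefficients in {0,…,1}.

x^4 + 1

Multiply in ℤ_2[x]: (x⁴ + x³)·(x⁴ + x³ + x + 1) = x⁸ + x⁶ + x⁵ + x³.
Reduce using x⁵ ≡ x⁴ + x³ + x + 1 (mod x⁵ + x⁴ + x³ + x + 1).
Reduced: x⁴ + 1.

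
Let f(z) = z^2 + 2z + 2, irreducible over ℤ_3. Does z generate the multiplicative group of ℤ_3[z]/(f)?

Yes

|GF(3^2)^×| = 3^2 − 1 = 8. Prime factorization: 8 = 2^3.
f is primitive ⇔ z has order 8 in GF(3)[z]/(f), i.e. z^(8/q) ≠ 1 for each prime q | 8.
z^(4) mod f = 2.
None equal 1, so z has full order 8; f is primitive.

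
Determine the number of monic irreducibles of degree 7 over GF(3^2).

683280

The number of monic irreducibles of degree 7 over GF(9) is (1/7)·Σ_{d∣7} μ(7/d) 9^d.
Divisors of 7: 1, 7; μ(7/d) for each: -1, 1.
Σ = − 9^1 + 9^7 = 4782960.
N = 4782960/7 = 683280.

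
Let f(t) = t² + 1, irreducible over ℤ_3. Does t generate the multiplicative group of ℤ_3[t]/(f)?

No

|GF(3^2)^×| = 3^2 − 1 = 8. Prime factorization: 8 = 2^3.
f is primitive ⇔ t has order 8 in GF(3)[t]/(f), i.e. t^(8/q) ≠ 1 for each prime q | 8.
t^(4) mod f = 1
Since t^(4) = 1, the order of t divides 4 < 8; not primitive.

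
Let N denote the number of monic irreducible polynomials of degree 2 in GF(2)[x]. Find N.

1

By the necklace-counting formula, N_2(2) = (1/2) Σ_{d|2} μ(2/d)·2^d.
Divisors of 2: 1, 2; μ(2/d) for each: -1, 1.
Σ = − 2^1 + 2^2 = 2.
N = 2/2 = 1.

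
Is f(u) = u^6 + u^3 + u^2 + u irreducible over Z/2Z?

Check for roots in Z/2Z: f(0) = 0 → root; f(1) = 0 → root.
f(0) = 0, so (u) divides f(u); f is reducible.

No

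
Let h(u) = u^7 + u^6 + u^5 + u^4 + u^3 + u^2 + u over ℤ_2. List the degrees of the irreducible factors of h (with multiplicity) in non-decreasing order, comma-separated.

1, 3, 3

Roots in ℤ_2: h(0) = 0 → root; h(1) = 1.
Linear factors from roots: (u).
Complete factorization: h(u) = (u)·(u^3 + u + 1)·(u^3 + u^2 + 1).
Factor degrees with multiplicity: 1 + 3 + 3 = 7.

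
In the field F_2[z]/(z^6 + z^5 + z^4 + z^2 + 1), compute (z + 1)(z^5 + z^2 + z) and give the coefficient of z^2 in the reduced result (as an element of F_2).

1

Multiply in F_2[z]: (z + 1)·(z^5 + z^2 + z) = z^6 + z^5 + z^3 + z.
Reduce using z^6 ≡ z^5 + z^4 + z^2 + 1 (mod z^6 + z^5 + z^4 + z^2 + 1).
Reduced: z^4 + z^3 + z^2 + z + 1.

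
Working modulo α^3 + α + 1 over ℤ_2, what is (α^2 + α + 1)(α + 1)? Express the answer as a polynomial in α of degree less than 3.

Multiply in ℤ_2[α]: (α^2 + α + 1)·(α + 1) = α^3 + 1.
Reduce using α^3 ≡ α + 1 (mod α^3 + α + 1).
Reduced: α.

α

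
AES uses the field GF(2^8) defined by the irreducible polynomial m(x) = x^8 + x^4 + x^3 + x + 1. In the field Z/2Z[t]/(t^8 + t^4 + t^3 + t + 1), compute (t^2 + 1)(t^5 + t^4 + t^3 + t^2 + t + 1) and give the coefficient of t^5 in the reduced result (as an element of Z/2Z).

Multiply in Z/2Z[t]: (t^2 + 1)·(t^5 + t^4 + t^3 + t^2 + t + 1) = t^7 + t^6 + t + 1.
Reduced: t^7 + t^6 + t + 1.

0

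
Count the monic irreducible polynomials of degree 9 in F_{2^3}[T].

14913024

x^(8^9) − x is the product of all monic irreducibles of degree dividing 9; Möbius inversion gives N = (1/9) Σ μ(9/d)·8^d.
Divisors of 9: 1, 3, 9; μ(9/d) for each: 0, -1, 1.
Σ = − 8^3 + 8^9 = 134217216.
N = 134217216/9 = 14913024.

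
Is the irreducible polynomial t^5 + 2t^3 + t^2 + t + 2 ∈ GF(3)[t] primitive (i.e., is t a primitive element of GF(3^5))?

No

Write f(t) = t^5 + 2t^3 + t^2 + t + 2.
|GF(3^5)^×| = 3^5 − 1 = 242. Prime factorization: 242 = 2·11^2.
f is primitive ⇔ t has order 242 in GF(3)[t]/(f), i.e. t^(242/q) ≠ 1 for each prime q | 242.
t^(121) mod f = 1
t^(22) mod f = 2t^3 + t^2.
Since t^(121) = 1, the order of t divides 121 < 242; not primitive.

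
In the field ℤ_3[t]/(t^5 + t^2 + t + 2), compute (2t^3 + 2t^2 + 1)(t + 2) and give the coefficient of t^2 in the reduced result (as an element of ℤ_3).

1

Multiply in ℤ_3[t]: (2t^3 + 2t^2 + 1)·(t + 2) = 2t^4 + t^2 + t + 2.
Reduced: 2t^4 + t^2 + t + 2.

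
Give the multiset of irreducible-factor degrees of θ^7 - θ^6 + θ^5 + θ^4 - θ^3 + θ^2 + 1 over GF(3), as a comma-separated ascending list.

1, 1, 2, 3

Write g(θ) = θ^7 - θ^6 + θ^5 + θ^4 - θ^3 + θ^2 + 1.
Roots in GF(3): g(0) = 1; g(1) = 0 → root; g(2) = 1.
Linear factors from roots: (θ - 1).
Complete factorization: g(θ) = (θ - 1)^2·(θ^2 - θ - 1)·(θ^3 - θ^2 - θ - 1).
Factor degrees with multiplicity: 1 + 1 + 2 + 3 = 7.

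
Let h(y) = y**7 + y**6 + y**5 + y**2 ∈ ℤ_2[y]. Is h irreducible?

No

Check for roots in ℤ_2: h(0) = 0 → root; h(1) = 0 → root.
h(0) = 0, so (y) divides h(y); h is reducible.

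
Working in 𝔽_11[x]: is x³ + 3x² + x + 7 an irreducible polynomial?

Write m(x) = x³ + 3x² + x + 7.
Check each element of 𝔽_11 for a root: m(0)=7, m(1)=1, m(2)=7, m(3)=9, m(4)=2, m(5)=3, m(6)=7, m(7)=9, m(8)=4, m(9)=9, m(10)=8.
No roots. A degree-3 polynomial over a field with no linear factor is irreducible.

Yes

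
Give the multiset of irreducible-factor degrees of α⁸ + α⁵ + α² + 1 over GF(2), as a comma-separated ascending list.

1, 3, 4

Write h(α) = α⁸ + α⁵ + α² + 1.
Roots in GF(2): h(0) = 1; h(1) = 0 → root.
Linear factors from roots: (α + 1).
Complete factorization: h(α) = (α + 1)·(α³ + α + 1)·(α⁴ + α³ + 1).
Factor degrees with multiplicity: 1 + 3 + 4 = 8.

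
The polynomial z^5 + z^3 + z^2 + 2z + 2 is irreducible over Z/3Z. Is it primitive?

No

Write f(z) = z^5 + z^3 + z^2 + 2z + 2.
|GF(3^5)^×| = 3^5 − 1 = 242. Prime factorization: 242 = 2·11^2.
f is primitive ⇔ z has order 242 in GF(3)[z]/(f), i.e. z^(242/q) ≠ 1 for each prime q | 242.
z^(121) mod f = 1
z^(22) mod f = 2z + 1.
Since z^(121) = 1, the order of z divides 121 < 242; not primitive.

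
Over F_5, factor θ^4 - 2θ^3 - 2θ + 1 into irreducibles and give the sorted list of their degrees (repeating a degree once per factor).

Write g(θ) = θ^4 - 2θ^3 - 2θ + 1.
Roots in F_5: g(0) = 1; g(1) = 3; g(2) = 2; g(3) = 2; g(4) = 1.
Complete factorization: g(θ) = (θ^4 - 2θ^3 - 2θ + 1).
Factor degrees with multiplicity: 4 = 4.

4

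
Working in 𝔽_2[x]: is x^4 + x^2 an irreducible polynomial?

Write h(x) = x^4 + x^2.
Check for roots in 𝔽_2: h(0) = 0 → root; h(1) = 0 → root.
h(0) = 0, so (x) divides h(x); h is reducible.

No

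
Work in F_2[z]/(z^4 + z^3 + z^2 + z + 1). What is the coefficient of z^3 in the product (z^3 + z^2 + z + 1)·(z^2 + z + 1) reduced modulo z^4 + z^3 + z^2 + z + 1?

1

Multiply in F_2[z]: (z^3 + z^2 + z + 1)·(z^2 + z + 1) = z^5 + z^3 + z^2 + 1.
Reduce using z^4 ≡ z^3 + z^2 + z + 1 (mod z^4 + z^3 + z^2 + z + 1).
Reduced: z^3 + z^2.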